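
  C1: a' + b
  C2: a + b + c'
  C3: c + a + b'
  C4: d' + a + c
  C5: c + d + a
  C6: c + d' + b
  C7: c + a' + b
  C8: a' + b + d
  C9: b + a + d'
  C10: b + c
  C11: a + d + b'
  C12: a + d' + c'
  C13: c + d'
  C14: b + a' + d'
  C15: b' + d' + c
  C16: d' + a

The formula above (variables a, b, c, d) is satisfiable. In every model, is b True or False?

True

Suppose b = 0.
The clause (a') is unit, so a = 0.
The clause (c') is unit, so c = 0.
Now (c) is unsatisfied and unit — conflict.
So every satisfying assignment has b = True.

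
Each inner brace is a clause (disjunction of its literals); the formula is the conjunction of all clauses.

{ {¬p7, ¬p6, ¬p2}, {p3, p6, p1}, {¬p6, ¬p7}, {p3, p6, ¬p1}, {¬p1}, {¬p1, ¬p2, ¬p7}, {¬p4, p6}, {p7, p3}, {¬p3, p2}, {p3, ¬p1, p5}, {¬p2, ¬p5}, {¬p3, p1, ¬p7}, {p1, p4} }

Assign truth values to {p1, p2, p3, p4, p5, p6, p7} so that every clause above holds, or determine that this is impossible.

From the singleton clause (¬p1), p1 = False.
From the singleton clause (p4), p4 = True.
From the singleton clause (p6), p6 = True.
From the singleton clause (¬p7), p7 = False.
From the singleton clause (p3), p3 = True.
From the singleton clause (p2), p2 = True.
From the singleton clause (¬p5), p5 = False.
Every clause now holds.

p1=False, p2=True, p3=True, p4=True, p5=False, p6=True, p7=False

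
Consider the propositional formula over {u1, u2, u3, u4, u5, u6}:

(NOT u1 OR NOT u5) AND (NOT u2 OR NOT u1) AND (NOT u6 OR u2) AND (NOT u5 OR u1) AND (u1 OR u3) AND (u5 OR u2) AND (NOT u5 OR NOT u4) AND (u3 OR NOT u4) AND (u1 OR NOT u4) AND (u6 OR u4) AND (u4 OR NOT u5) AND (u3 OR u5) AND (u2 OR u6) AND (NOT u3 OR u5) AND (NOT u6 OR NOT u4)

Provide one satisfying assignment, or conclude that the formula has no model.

UNSATISFIABLE

Branch on u1: set u1 = false.
The clause (NOT u5) is unit, so u5 = false.
The clause (u3) is unit, so u3 = true.
But (NOT u3) is also a unit clause — contradiction.
Undo u1 and try u1 = true.
The clause (NOT u5) is unit, so u5 = false.
The clause (NOT u2) is unit, so u2 = false.
But (u2) is also a unit clause — contradiction.
Neither u1 = true nor u1 = false works.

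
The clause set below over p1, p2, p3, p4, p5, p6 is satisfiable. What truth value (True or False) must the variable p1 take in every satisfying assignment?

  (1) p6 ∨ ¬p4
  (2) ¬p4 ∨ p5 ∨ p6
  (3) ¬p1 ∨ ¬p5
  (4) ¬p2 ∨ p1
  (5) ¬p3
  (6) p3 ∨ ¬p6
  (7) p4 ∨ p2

Suppose p1 = False.
(¬p2) alone gives p2 = False.
(¬p3) alone gives p3 = False.
(¬p6) alone gives p6 = False.
(¬p4) alone gives p4 = False.
That conflicts with the unit clause (p4).
So every satisfying assignment has p1 = True.

True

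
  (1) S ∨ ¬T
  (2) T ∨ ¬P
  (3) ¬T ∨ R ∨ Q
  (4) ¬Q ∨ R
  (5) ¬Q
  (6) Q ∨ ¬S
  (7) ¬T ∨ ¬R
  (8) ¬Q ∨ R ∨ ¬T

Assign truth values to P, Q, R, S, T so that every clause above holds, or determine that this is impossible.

Unit clause (¬Q) forces Q = False.
Unit clause (¬S) forces S = False.
Unit clause (¬T) forces T = False.
Unit clause (¬P) forces P = False.
Every clause is now satisfied; R is unconstrained.

P=False,  Q=False,  R=True,  S=False,  T=False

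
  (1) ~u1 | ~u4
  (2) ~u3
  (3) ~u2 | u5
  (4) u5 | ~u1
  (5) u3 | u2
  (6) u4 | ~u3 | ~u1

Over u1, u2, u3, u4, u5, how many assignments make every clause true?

3

There are 2^5 = 32 truth assignments over (u1, u2, u3, u4, u5).
Split on u1. With u1 = 1, the clauses containing u1 are satisfied and ~u1 drops from the rest; 1 of the 2^4 = 16 assignments to the other variables satisfy what remains.
With u1 = 0, by the same count on the reduced clause set, 2 assignments work.
(One model: u1=F, u2=T, u3=F, u4=F, u5=T.)
Total: 1 + 2 = 3.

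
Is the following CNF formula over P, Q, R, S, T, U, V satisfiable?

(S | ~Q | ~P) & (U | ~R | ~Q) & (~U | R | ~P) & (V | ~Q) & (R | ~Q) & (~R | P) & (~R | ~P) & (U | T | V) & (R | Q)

No

Try V = 1.
Try R = 1.
(P) alone gives P = 1.
Now (~P) is unsatisfied and unit — conflict.
Undo R and try R = 0.
(~Q) alone gives Q = 0.
Now (Q) is unsatisfied and unit — conflict.
Either choice for R ends in contradiction.
Undo V and try V = 0.
(~Q) alone gives Q = 0.
(R) alone gives R = 1.
(P) alone gives P = 1.
Now (~P) is unsatisfied and unit — conflict.
Either choice for V ends in contradiction.
No assignment satisfies every clause.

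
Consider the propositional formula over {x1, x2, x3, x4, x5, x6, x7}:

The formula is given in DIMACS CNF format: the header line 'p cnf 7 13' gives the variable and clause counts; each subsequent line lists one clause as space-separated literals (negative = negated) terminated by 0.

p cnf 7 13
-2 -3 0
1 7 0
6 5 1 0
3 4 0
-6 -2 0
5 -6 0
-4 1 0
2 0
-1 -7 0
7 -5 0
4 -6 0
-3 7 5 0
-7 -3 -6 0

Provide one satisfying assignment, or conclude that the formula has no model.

x1: True; x2: True; x3: False; x4: True; x5: False; x6: False; x7: False

(x2) alone gives x2 = True.
(¬x3) alone gives x3 = False.
(x4) alone gives x4 = True.
(¬x6) alone gives x6 = False.
(x1) alone gives x1 = True.
(¬x7) alone gives x7 = False.
(¬x5) alone gives x5 = False.
Every clause now holds.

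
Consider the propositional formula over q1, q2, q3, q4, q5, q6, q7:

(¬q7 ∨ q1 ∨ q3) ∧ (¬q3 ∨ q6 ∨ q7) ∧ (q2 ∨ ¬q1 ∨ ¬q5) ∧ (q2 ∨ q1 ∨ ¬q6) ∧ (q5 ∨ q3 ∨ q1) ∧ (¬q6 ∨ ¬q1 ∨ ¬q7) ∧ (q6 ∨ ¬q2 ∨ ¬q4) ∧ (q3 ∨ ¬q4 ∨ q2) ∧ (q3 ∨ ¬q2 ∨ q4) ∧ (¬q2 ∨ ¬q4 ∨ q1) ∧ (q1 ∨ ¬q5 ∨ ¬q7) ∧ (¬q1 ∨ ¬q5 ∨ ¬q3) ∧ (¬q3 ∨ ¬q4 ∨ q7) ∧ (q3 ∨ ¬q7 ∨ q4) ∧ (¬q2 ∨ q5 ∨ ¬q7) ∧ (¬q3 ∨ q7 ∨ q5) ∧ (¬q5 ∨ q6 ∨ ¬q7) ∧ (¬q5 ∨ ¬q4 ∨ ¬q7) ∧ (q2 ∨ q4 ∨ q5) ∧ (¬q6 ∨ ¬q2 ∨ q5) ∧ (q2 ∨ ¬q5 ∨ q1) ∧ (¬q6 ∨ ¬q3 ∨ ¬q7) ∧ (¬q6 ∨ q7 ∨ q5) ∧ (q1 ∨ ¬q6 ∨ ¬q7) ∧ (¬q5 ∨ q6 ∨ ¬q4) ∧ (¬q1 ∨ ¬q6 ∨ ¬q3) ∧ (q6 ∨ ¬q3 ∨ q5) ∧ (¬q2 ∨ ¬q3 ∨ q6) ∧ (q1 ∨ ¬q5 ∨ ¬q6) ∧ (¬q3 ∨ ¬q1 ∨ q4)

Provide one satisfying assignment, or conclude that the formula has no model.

Suppose q7 = False.
Suppose q3 = False.
Suppose q5 = True.
Suppose q2 = True.
From the singleton clause (q4), q4 = True.
From the singleton clause (q6), q6 = True.
From the singleton clause (q1), q1 = True.
All clauses are satisfied.

q1=True; q2=True; q3=False; q4=True; q5=True; q6=True; q7=False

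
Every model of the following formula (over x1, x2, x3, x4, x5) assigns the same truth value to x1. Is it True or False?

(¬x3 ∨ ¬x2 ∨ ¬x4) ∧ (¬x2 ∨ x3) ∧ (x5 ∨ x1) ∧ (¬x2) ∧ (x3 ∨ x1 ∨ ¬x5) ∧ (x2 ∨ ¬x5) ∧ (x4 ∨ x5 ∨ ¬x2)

True

Suppose x1 = False.
From the singleton clause (x5), x5 = True.
From the singleton clause (¬x2), x2 = False.
That conflicts with the unit clause (x2).
So every satisfying assignment has x1 = True.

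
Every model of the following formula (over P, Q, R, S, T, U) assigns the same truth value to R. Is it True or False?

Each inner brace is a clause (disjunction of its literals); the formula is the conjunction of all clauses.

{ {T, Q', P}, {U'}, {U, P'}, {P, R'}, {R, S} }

Suppose R = 1.
(U') alone gives U = 0.
(P') alone gives P = 0.
But (P) is also a unit clause — contradiction.
So every satisfying assignment has R = False.

False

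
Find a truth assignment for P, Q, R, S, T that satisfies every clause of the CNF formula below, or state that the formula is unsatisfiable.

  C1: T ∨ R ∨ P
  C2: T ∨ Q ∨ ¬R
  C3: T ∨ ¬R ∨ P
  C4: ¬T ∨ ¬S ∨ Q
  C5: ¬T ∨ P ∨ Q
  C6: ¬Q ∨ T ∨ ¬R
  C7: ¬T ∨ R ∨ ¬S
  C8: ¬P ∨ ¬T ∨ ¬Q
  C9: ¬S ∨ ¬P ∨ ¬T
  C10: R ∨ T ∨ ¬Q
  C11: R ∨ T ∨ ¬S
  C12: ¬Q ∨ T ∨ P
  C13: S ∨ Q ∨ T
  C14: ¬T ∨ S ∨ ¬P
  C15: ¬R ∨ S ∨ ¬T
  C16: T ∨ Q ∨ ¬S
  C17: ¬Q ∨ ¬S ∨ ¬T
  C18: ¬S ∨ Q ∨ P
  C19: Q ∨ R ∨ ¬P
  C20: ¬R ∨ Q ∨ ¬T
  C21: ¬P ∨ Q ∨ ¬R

P: False,  Q: True,  R: False,  S: False,  T: True

Suppose T = True.
Suppose S = False.
(¬P) alone gives P = False.
(Q) alone gives Q = True.
(¬R) alone gives R = False.
All clauses are satisfied.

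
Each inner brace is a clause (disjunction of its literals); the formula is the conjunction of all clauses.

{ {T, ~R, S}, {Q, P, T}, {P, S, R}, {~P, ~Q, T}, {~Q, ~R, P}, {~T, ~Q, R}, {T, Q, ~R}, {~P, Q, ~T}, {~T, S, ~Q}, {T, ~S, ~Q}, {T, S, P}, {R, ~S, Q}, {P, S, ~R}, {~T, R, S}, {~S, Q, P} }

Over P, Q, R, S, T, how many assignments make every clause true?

There are 2^5 = 32 truth assignments over (P, Q, R, S, T).
Split on T. With T = 1, the clauses containing T are satisfied and ~T drops from the rest; 1 of the 2^4 = 16 assignments to the other variables satisfy what remains.
With T = 0, by the same count on the reduced clause set, 1 assignment works.
(One model: P=T, Q=F, R=F, S=F, T=F.)
Total: 1 + 1 = 2.

2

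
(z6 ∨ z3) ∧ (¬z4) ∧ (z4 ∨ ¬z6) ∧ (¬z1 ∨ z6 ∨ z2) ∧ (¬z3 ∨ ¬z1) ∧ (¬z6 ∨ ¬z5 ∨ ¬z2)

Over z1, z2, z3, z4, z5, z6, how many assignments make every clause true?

There are 2^6 = 64 truth assignments over (z1, z2, z3, z4, z5, z6).
Split on z4. With z4 = True, the clauses containing z4 are satisfied and ¬z4 drops from the rest; 0 of the 2^5 = 32 assignments to the other variables satisfy what remains.
With z4 = False, by the same count on the reduced clause set, 4 assignments work.
(One model: z1=F, z2=F, z3=T, z4=F, z5=F, z6=F.)
Total: 0 + 4 = 4.

4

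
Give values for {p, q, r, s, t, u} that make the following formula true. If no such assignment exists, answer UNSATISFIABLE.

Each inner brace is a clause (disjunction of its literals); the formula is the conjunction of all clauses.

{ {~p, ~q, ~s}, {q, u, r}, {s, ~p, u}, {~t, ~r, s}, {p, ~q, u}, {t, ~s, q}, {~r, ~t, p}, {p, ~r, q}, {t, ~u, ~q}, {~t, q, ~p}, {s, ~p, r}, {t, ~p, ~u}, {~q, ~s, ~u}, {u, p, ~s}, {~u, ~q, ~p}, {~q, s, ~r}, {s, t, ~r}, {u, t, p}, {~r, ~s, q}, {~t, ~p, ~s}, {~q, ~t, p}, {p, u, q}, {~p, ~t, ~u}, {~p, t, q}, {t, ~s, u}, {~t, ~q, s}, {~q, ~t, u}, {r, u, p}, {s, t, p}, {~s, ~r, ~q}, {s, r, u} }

p=0,  q=0,  r=0,  s=1,  t=1,  u=1

Branch on p: set p = 0.
Branch on q: set q = 0.
(~r) alone gives r = 0.
(u) alone gives u = 1.
Branch on t: set t = 1.
All clauses hold; s can take either value.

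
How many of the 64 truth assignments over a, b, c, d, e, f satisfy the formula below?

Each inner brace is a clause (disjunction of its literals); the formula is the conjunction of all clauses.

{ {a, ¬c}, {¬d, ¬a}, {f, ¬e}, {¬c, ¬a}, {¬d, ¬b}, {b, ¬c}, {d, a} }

9

There are 2^6 = 64 truth assignments over (a, b, c, d, e, f).
Split on e. With e = True, the clauses containing e are satisfied and ¬e drops from the rest; 3 of the 2^5 = 32 assignments to the other variables satisfy what remains.
With e = False, by the same count on the reduced clause set, 6 assignments work.
Total: 3 + 6 = 9.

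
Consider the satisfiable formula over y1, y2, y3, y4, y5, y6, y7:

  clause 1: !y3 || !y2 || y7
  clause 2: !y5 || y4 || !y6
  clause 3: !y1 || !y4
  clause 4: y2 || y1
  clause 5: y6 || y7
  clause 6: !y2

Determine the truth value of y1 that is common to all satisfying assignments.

Suppose y1 = false.
(y2) alone gives y2 = true.
Now (!y2) is unsatisfied and unit — conflict.
So every satisfying assignment has y1 = True.

True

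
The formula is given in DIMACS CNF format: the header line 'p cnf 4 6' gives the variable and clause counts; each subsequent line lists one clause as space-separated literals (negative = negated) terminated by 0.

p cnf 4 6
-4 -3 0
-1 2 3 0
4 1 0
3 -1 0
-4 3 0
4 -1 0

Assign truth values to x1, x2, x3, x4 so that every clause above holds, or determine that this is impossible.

UNSATISFIABLE

Case x4 = False:
The clause (x1) is unit, so x1 = True.
That conflicts with the unit clause (¬x1).
Backtrack on x4: now try x4 = True.
The clause (¬x3) is unit, so x3 = False.
That conflicts with the unit clause (x3).
Either choice for x4 ends in contradiction.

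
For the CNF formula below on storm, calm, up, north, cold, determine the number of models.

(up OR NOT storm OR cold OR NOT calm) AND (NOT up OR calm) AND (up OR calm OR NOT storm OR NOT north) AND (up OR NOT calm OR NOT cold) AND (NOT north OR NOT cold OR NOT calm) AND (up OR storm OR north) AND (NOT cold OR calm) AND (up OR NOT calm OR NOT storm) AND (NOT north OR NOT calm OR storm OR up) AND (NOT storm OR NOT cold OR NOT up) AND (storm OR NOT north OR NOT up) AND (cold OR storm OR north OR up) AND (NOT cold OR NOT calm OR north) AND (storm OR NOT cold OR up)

5

There are 2^5 = 32 truth assignments over (storm, calm, up, north, cold).
Split on cold. With cold = true, the clauses containing cold are satisfied and NOT cold drops from the rest; 0 of the 2^4 = 16 assignments to the other variables satisfy what remains.
With cold = false, by the same count on the reduced clause set, 5 assignments work.
(One model: storm=F, calm=F, up=F, north=T, cold=F.)
Total: 0 + 5 = 5.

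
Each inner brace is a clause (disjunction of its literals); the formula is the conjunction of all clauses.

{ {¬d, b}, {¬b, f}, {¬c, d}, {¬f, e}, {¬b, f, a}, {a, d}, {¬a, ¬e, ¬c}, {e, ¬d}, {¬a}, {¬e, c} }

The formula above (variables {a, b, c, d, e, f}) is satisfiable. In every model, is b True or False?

Suppose b = False.
The clause (¬d) is unit, so d = False.
The clause (¬c) is unit, so c = False.
The clause (a) is unit, so a = True.
But (¬a) is also a unit clause — contradiction.
So every satisfying assignment has b = True.

True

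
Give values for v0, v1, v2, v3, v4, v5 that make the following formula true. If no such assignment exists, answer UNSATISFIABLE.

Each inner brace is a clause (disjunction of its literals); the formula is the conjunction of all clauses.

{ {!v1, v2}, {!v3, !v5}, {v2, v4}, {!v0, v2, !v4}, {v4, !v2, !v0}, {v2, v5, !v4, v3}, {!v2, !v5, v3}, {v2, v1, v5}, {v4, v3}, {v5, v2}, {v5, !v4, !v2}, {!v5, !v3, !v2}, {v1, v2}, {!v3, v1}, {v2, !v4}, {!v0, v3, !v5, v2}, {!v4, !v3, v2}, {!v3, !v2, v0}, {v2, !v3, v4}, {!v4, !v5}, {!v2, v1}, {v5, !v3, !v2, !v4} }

Try v1 = false.
From the singleton clause (v2), v2 = true.
Now (!v2) is unsatisfied and unit — conflict.
That branch fails; take v1 = true instead.
From the singleton clause (v2), v2 = true.
Try v3 = false.
From the singleton clause (!v5), v5 = false.
From the singleton clause (v4), v4 = true.
Now (!v4) is unsatisfied and unit — conflict.
That branch fails; take v3 = true instead.
From the singleton clause (!v5), v5 = false.
From the singleton clause (!v4), v4 = false.
From the singleton clause (!v0), v0 = false.
Now (v0) is unsatisfied and unit — conflict.
Either choice for v3 ends in contradiction.
Either choice for v1 ends in contradiction.

UNSATISFIABLE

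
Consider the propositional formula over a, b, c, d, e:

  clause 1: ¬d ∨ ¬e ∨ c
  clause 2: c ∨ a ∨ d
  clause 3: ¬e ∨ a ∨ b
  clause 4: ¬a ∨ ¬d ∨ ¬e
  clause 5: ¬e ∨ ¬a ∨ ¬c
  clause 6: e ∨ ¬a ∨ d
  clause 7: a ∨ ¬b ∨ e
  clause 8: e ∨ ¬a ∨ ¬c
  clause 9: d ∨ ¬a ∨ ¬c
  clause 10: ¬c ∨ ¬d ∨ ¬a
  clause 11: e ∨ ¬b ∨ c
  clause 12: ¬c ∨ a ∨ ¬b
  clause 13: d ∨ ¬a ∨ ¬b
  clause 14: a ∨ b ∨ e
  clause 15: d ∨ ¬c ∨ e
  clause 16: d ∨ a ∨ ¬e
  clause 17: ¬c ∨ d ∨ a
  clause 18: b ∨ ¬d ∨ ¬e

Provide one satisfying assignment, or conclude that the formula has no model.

Branch on d: set d = True.
Branch on e: set e = False.
Branch on a: set a = True.
From the singleton clause (¬c), c = False.
From the singleton clause (¬b), b = False.
Every clause now holds.

a ↦ True,  b ↦ False,  c ↦ False,  d ↦ True,  e ↦ False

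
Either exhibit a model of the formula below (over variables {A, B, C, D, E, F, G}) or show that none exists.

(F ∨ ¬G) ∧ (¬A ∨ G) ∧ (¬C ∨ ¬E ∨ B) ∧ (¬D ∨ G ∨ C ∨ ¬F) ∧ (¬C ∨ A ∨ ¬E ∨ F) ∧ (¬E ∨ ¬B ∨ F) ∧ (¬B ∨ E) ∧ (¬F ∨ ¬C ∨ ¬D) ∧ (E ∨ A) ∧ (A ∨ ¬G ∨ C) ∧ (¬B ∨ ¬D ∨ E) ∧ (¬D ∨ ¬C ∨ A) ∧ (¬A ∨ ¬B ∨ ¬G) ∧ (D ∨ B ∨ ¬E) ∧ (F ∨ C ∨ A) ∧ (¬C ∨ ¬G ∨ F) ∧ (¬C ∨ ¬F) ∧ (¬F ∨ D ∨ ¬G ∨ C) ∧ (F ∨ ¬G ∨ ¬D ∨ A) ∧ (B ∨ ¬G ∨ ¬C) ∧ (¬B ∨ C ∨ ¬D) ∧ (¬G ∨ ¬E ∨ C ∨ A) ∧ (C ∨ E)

A=False; B=True; C=False; D=False; E=True; F=True; G=False

Branch on F: set F = True.
Unit clause (¬C) forces C = False.
Unit clause (E) forces E = True.
Branch on A: set A = False.
Unit clause (¬G) forces G = False.
Unit clause (¬D) forces D = False.
Unit clause (B) forces B = True.
All clauses are satisfied.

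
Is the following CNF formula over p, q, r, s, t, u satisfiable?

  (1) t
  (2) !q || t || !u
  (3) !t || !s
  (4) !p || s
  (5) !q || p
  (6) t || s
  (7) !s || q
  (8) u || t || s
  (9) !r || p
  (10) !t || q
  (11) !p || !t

No

Unit clause (t) forces t = true.
Unit clause (!s) forces s = false.
Unit clause (!p) forces p = false.
Unit clause (!q) forces q = false.
Now (q) is unsatisfied and unit — conflict.
No assignment satisfies every clause.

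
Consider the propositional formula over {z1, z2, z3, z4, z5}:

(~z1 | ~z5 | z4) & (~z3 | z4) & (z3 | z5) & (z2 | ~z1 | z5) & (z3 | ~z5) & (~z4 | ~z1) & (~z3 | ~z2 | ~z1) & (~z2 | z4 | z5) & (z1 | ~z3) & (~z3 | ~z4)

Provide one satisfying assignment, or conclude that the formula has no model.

Branch on z3: set z3 = 0.
The clause (z5) is unit, so z5 = 1.
Now (~z5) is unsatisfied and unit — conflict.
Backtrack on z3: now try z3 = 1.
The clause (z4) is unit, so z4 = 1.
Now (~z4) is unsatisfied and unit — conflict.
Neither z3 = 1 nor z3 = 0 works.

UNSATISFIABLE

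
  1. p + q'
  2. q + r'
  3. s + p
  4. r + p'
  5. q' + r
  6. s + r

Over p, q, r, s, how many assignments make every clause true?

3

There are 2^4 = 16 truth assignments over (p, q, r, s).
Check each against the 6 clauses (columns in the order p, q, r, s):
  F F F F  ✗ fails (s + p)
  F F F T  ✓ satisfies all
  F F T F  ✗ fails (q + r')
  F F T T  ✗ fails (q + r')
  F T F F  ✗ fails (p + q')
  F T F T  ✗ fails (p + q')
  F T T F  ✗ fails (p + q')
  F T T T  ✗ fails (p + q')
  T F F F  ✗ fails (r + p')
  T F F T  ✗ fails (r + p')
  T F T F  ✗ fails (q + r')
  T F T T  ✗ fails (q + r')
  T T F F  ✗ fails (r + p')
  T T F T  ✗ fails (r + p')
  T T T F  ✓ satisfies all
  T T T T  ✓ satisfies all
3 of the 16 rows are models.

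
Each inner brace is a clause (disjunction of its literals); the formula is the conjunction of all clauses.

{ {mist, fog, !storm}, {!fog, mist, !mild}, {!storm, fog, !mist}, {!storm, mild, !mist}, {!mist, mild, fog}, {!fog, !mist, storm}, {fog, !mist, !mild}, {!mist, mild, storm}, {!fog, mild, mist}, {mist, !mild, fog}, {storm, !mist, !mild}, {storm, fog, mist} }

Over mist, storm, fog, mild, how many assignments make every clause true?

There are 2^4 = 16 truth assignments over (mist, storm, fog, mild).
Check each against the 12 clauses (columns in the order mist, storm, fog, mild):
  F F F F  ✗ fails (storm || fog || mist)
  F F F T  ✗ fails (mist || !mild || fog)
  F F T F  ✗ fails (!fog || mild || mist)
  F F T T  ✗ fails (!fog || mist || !mild)
  F T F F  ✗ fails (mist || fog || !storm)
  F T F T  ✗ fails (mist || fog || !storm)
  F T T F  ✗ fails (!fog || mild || mist)
  F T T T  ✗ fails (!fog || mist || !mild)
  T F F F  ✗ fails (!mist || mild || fog)
  T F F T  ✗ fails (fog || !mist || !mild)
  T F T F  ✗ fails (!fog || !mist || storm)
  T F T T  ✗ fails (!fog || !mist || storm)
  T T F F  ✗ fails (!storm || fog || !mist)
  T T F T  ✗ fails (!storm || fog || !mist)
  T T T F  ✗ fails (!storm || mild || !mist)
  T T T T  ✓ satisfies all
1 of the 16 rows is a model.

1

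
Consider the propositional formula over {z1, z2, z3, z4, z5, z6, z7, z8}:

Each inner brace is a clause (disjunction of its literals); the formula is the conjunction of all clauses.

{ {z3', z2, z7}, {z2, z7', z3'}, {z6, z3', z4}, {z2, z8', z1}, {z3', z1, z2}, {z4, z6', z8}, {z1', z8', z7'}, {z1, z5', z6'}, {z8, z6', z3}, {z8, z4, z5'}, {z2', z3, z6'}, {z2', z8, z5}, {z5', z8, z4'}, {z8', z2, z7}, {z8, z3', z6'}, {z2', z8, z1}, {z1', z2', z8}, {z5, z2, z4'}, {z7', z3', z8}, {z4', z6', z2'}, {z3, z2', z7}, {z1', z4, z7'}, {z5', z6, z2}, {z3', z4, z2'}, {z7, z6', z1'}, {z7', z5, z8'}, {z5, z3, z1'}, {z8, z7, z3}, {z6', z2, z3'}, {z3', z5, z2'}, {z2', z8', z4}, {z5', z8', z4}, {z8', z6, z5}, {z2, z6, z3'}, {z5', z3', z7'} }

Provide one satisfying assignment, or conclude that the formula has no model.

Suppose z3 = 0.
Suppose z8 = 1.
Suppose z2 = 1.
Unit clause (z6') forces z6 = 0.
Unit clause (z7) forces z7 = 1.
Unit clause (z1') forces z1 = 0.
Unit clause (z5) forces z5 = 1.
Unit clause (z4) forces z4 = 1.
Every clause now holds.

z1: 0,  z2: 1,  z3: 0,  z4: 1,  z5: 1,  z6: 0,  z7: 1,  z8: 1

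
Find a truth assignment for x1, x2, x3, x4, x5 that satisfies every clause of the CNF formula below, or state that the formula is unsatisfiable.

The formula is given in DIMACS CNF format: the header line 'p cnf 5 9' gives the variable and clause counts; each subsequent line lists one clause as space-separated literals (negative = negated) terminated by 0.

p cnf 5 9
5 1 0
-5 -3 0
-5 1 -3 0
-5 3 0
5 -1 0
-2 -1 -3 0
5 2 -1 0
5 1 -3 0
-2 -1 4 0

UNSATISFIABLE

Case x5 = True:
From the singleton clause (¬x3), x3 = False.
But (x3) is also a unit clause — contradiction.
So x5 must be the other value — set x5 = False.
From the singleton clause (x1), x1 = True.
But (¬x1) is also a unit clause — contradiction.
Either choice for x5 ends in contradiction.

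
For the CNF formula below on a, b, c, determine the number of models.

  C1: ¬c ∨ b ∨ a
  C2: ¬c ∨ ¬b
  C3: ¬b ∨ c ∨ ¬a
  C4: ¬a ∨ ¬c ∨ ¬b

4

There are 2^3 = 8 truth assignments over (a, b, c).
Check each against the 4 clauses (columns in the order a, b, c):
  F F F  ✓ satisfies all
  F F T  ✗ fails (¬c ∨ b ∨ a)
  F T F  ✓ satisfies all
  F T T  ✗ fails (¬c ∨ ¬b)
  T F F  ✓ satisfies all
  T F T  ✓ satisfies all
  T T F  ✗ fails (¬b ∨ c ∨ ¬a)
  T T T  ✗ fails (¬c ∨ ¬b)
4 of the 8 rows are models.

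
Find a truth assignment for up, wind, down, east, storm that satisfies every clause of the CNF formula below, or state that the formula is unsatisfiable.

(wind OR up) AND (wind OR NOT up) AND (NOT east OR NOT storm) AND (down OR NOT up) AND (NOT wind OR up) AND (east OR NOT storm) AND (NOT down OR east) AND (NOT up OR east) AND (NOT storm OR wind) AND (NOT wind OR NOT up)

UNSATISFIABLE

Case wind = true:
Unit clause (up) forces up = true.
That conflicts with the unit clause (NOT up).
Undo wind and try wind = false.
Unit clause (up) forces up = true.
That conflicts with the unit clause (NOT up).
Both values of wind lead to a conflict.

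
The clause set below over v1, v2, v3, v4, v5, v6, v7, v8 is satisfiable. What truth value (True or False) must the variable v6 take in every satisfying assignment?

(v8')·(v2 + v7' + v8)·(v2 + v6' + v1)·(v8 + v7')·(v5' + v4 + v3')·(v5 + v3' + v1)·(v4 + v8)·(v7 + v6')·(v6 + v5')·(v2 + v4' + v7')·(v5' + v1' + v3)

False

Suppose v6 = 1.
From the singleton clause (v8'), v8 = 0.
From the singleton clause (v7'), v7 = 0.
But (v7) is also a unit clause — contradiction.
So every satisfying assignment has v6 = False.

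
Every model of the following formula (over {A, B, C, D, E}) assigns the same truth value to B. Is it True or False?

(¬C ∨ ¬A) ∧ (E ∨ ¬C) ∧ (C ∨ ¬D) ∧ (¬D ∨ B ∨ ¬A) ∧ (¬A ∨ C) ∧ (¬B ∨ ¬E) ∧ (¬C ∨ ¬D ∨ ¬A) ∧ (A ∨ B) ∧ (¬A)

Suppose B = False.
(A) alone gives A = True.
But (¬A) is also a unit clause — contradiction.
So every satisfying assignment has B = True.

True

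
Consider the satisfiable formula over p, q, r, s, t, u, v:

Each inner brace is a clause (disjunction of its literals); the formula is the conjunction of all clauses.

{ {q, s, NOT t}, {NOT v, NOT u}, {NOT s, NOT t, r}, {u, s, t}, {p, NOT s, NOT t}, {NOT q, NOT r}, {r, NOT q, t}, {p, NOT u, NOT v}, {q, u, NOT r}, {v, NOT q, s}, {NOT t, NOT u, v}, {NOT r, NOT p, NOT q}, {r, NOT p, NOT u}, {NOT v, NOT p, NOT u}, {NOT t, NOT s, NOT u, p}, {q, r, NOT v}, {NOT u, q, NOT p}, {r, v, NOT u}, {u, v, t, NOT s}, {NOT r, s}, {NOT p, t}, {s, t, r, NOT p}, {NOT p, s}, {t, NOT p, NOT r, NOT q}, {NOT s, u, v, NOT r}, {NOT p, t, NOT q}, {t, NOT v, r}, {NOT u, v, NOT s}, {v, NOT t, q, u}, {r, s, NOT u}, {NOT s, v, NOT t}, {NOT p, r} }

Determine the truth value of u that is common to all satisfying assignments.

Suppose u = true.
Unit clause (NOT v) forces v = false.
Unit clause (NOT t) forces t = false.
Unit clause (r) forces r = true.
Unit clause (NOT q) forces q = false.
Unit clause (NOT p) forces p = false.
Unit clause (s) forces s = true.
But (NOT s) is also a unit clause — contradiction.
So every satisfying assignment has u = False.

False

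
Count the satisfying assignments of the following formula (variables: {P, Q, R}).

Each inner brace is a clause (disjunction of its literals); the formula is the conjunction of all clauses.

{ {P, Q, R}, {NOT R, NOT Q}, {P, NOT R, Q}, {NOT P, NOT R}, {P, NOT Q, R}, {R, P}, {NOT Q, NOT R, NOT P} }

There are 2^3 = 8 truth assignments over (P, Q, R).
Check each against the 7 clauses (columns in the order P, Q, R):
  F F F  ✗ fails (P OR Q OR R)
  F F T  ✗ fails (P OR NOT R OR Q)
  F T F  ✗ fails (P OR NOT Q OR R)
  F T T  ✗ fails (NOT R OR NOT Q)
  T F F  ✓ satisfies all
  T F T  ✗ fails (NOT P OR NOT R)
  T T F  ✓ satisfies all
  T T T  ✗ fails (NOT R OR NOT Q)
2 of the 8 rows are models.

2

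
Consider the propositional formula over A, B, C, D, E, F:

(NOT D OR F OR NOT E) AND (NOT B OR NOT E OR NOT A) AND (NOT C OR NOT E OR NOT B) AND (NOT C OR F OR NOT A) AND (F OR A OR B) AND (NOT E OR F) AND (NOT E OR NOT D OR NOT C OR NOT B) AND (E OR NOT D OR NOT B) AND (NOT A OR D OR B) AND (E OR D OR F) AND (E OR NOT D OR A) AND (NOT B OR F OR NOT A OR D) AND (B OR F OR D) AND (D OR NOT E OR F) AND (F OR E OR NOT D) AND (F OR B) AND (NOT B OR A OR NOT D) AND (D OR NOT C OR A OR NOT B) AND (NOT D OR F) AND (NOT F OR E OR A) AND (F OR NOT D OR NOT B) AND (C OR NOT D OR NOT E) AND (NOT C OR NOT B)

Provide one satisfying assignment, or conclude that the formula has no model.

A=false, B=false, C=true, D=false, E=true, F=true

Try E = true.
Unit clause (F) forces F = true.
Try B = false.
Try A = false.
Try C = true.
No clause remains; D is free.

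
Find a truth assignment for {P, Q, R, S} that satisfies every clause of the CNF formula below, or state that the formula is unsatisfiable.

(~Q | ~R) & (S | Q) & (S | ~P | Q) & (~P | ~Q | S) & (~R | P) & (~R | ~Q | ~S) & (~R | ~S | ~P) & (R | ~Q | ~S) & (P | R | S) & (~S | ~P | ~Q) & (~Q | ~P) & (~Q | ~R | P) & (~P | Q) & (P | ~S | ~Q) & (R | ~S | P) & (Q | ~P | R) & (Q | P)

UNSATISFIABLE

Try Q = 0.
(S) alone gives S = 1.
(~P) alone gives P = 0.
But (P) is also a unit clause — contradiction.
That branch fails; take Q = 1 instead.
(~R) alone gives R = 0.
(~S) alone gives S = 0.
(~P) alone gives P = 0.
But (P) is also a unit clause — contradiction.
Neither Q = 1 nor Q = 0 works.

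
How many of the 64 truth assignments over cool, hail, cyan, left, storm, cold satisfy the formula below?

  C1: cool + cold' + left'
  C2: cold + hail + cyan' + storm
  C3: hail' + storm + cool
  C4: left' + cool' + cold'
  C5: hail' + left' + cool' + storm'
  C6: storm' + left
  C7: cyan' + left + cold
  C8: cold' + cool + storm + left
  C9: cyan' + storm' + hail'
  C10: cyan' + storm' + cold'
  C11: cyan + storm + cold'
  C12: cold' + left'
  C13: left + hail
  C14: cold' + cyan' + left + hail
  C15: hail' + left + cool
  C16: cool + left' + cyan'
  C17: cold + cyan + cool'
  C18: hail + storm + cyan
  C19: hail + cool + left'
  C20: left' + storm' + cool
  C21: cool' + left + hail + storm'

There are 2^6 = 64 truth assignments over (cool, hail, cyan, left, storm, cold).
Split on left. With left = 1, the clauses containing left are satisfied and left' drops from the rest; 2 of the 2^5 = 32 assignments to the other variables satisfy what remains.
With left = 0, by the same count on the reduced clause set, 1 assignment works.
(One model: cool=T, hail=F, cyan=T, left=T, storm=T, cold=F.)
Total: 2 + 1 = 3.

3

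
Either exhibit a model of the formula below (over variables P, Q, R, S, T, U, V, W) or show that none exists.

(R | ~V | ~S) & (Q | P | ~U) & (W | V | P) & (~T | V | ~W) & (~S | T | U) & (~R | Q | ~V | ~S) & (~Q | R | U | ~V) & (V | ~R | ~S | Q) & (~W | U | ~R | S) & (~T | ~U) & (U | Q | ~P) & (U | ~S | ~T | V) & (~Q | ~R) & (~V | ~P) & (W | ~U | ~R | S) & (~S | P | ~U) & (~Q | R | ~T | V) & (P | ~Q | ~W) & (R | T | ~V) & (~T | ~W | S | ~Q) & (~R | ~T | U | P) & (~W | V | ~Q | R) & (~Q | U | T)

P: 0, Q: 0, R: 0, S: 0, T: 1, U: 0, V: 1, W: 0

Try T = 1.
(~U) alone gives U = 0.
Try V = 1.
(~P) alone gives P = 0.
(~R) alone gives R = 0.
(~S) alone gives S = 0.
(~Q) alone gives Q = 0.
All clauses hold; W can take either value.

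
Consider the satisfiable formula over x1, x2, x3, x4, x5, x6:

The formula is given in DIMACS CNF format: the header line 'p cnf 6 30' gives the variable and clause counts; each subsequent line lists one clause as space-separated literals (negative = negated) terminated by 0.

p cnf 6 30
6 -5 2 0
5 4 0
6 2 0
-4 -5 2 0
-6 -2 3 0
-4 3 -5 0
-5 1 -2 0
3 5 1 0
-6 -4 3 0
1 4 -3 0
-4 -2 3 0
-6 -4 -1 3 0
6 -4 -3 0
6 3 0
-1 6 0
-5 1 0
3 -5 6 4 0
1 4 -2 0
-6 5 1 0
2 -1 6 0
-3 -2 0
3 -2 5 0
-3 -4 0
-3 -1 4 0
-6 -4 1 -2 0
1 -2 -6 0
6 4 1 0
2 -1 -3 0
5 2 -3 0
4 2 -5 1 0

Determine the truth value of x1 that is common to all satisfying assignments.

Suppose x1 = False.
Unit clause (¬x5) forces x5 = False.
Unit clause (x4) forces x4 = True.
Unit clause (x3) forces x3 = True.
But (¬x3) is also a unit clause — contradiction.
So every satisfying assignment has x1 = True.

True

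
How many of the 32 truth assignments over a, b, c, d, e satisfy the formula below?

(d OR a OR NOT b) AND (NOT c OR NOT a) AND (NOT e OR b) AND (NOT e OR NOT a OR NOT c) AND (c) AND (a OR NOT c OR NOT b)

2

There are 2^5 = 32 truth assignments over (a, b, c, d, e).
Split on c. With c = true, the clauses containing c are satisfied and NOT c drops from the rest; 2 of the 2^4 = 16 assignments to the other variables satisfy what remains.
With c = false, by the same count on the reduced clause set, 0 assignments work.
Total: 2 + 0 = 2.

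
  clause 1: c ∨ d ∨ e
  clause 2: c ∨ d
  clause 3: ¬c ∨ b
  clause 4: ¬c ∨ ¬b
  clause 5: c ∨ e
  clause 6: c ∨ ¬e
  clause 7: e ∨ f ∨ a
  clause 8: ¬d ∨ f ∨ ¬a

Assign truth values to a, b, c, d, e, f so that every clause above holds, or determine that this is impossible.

UNSATISFIABLE

Case c = True:
The clause (b) is unit, so b = True.
Now (¬b) is unsatisfied and unit — conflict.
Backtrack on c: now try c = False.
The clause (d) is unit, so d = True.
The clause (e) is unit, so e = True.
Now (¬e) is unsatisfied and unit — conflict.
Both values of c lead to a conflict.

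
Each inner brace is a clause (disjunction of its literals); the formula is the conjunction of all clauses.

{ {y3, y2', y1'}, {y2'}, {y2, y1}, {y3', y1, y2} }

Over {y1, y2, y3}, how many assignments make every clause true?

2

There are 2^3 = 8 truth assignments over (y1, y2, y3).
Check each against the 4 clauses (columns in the order y1, y2, y3):
  F F F  ✗ fails (y2 + y1)
  F F T  ✗ fails (y2 + y1)
  F T F  ✗ fails (y2')
  F T T  ✗ fails (y2')
  T F F  ✓ satisfies all
  T F T  ✓ satisfies all
  T T F  ✗ fails (y3 + y2' + y1')
  T T T  ✗ fails (y2')
2 of the 8 rows are models.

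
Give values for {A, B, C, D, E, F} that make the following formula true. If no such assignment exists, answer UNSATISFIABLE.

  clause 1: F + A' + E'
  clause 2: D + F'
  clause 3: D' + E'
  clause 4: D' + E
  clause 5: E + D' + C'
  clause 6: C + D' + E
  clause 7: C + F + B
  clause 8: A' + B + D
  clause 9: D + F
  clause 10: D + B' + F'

UNSATISFIABLE

Branch on D: set D = 1.
(E') alone gives E = 0.
But (E) is also a unit clause — contradiction.
Undo D and try D = 0.
(F') alone gives F = 0.
But (F) is also a unit clause — contradiction.
Neither D = 1 nor D = 0 works.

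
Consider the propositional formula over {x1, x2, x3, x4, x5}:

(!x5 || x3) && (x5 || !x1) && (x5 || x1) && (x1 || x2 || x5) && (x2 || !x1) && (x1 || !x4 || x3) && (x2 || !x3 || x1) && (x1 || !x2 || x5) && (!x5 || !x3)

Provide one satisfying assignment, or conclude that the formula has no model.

UNSATISFIABLE

Try x5 = false.
Unit clause (!x1) forces x1 = false.
Now (x1) is unsatisfied and unit — conflict.
That branch fails; take x5 = true instead.
Unit clause (x3) forces x3 = true.
Now (!x3) is unsatisfied and unit — conflict.
Either choice for x5 ends in contradiction.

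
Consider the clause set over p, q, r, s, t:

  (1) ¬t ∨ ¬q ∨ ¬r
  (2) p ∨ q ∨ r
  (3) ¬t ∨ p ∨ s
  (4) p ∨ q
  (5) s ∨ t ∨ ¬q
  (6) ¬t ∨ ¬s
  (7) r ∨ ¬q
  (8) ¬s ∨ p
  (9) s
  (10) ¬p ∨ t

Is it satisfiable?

No, unsatisfiable

Unit clause (s) forces s = True.
Unit clause (¬t) forces t = False.
Unit clause (p) forces p = True.
That conflicts with the unit clause (¬p).
No assignment satisfies every clause.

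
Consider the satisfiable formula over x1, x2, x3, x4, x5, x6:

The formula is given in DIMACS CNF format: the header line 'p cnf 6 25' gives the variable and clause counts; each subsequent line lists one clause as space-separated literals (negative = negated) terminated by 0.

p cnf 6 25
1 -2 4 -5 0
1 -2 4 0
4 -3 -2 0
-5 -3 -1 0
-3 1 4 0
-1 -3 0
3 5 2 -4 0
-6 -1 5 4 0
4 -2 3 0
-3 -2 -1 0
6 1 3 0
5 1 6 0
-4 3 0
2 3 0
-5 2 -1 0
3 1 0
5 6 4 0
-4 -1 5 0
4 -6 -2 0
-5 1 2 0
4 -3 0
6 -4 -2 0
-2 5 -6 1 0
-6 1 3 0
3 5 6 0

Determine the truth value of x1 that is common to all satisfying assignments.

False

Suppose x1 = True.
The clause (¬x3) is unit, so x3 = False.
The clause (¬x4) is unit, so x4 = False.
The clause (¬x2) is unit, so x2 = False.
Now (x2) is unsatisfied and unit — conflict.
So every satisfying assignment has x1 = False.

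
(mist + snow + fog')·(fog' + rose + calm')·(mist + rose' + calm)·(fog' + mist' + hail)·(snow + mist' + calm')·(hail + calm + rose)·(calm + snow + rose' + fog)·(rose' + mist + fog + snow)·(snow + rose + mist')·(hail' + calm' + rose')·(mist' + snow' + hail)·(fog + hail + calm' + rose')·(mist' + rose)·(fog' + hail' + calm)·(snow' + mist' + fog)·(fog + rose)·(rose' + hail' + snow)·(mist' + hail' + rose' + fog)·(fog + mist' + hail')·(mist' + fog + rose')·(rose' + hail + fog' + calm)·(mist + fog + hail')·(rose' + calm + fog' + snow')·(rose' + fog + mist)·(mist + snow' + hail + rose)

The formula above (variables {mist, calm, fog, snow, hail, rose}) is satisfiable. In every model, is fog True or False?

True

Suppose fog = 0.
From the singleton clause (rose), rose = 1.
From the singleton clause (mist'), mist = 0.
But (mist) is also a unit clause — contradiction.
So every satisfying assignment has fog = True.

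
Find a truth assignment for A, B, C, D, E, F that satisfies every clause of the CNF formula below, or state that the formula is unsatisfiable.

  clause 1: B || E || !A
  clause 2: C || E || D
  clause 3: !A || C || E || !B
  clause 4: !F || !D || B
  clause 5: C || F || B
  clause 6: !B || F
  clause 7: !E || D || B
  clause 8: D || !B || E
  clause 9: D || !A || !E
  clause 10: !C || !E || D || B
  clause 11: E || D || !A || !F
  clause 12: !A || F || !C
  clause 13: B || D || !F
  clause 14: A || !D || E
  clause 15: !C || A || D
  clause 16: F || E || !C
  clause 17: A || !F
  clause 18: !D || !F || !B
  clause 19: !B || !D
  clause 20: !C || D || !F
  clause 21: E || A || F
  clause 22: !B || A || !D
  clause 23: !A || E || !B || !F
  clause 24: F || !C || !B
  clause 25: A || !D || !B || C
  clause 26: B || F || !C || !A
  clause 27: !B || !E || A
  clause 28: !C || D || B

A: false,  B: false,  C: true,  D: true,  E: true,  F: false

Case B = false:
Case E = true:
The clause (D) is unit, so D = true.
The clause (!F) is unit, so F = false.
The clause (C) is unit, so C = true.
The clause (!A) is unit, so A = false.
This assignment satisfies each clause.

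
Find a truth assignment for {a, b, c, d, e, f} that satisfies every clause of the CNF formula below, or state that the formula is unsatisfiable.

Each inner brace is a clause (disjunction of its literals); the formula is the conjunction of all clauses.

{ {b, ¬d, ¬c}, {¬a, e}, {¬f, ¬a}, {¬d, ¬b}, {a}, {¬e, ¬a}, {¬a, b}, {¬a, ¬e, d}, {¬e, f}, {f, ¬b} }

The clause (a) is unit, so a = True.
The clause (e) is unit, so e = True.
But (¬e) is also a unit clause — contradiction.

UNSATISFIABLE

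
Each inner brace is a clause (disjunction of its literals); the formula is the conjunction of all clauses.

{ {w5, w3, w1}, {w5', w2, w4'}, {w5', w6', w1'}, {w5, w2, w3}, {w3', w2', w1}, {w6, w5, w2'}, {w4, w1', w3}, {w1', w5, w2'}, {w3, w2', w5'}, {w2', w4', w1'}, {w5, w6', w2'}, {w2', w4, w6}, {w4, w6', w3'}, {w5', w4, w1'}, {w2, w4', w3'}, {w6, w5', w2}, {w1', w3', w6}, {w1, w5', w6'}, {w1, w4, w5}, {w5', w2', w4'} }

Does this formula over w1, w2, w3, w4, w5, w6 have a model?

Branch on w5: set w5 = 1.
Branch on w2: set w2 = 1.
(w3) alone gives w3 = 1.
(w1) alone gives w1 = 1.
(w6') alone gives w6 = 0.
But (w6) is also a unit clause — contradiction.
That branch fails; take w2 = 0 instead.
(w4') alone gives w4 = 0.
(w1') alone gives w1 = 0.
(w6) alone gives w6 = 1.
But (w6') is also a unit clause — contradiction.
Either choice for w2 ends in contradiction.
That branch fails; take w5 = 0 instead.
Branch on w3: set w3 = 1.
Branch on w2: set w2 = 0.
(w4') alone gives w4 = 0.
(w6') alone gives w6 = 0.
(w1') alone gives w1 = 0.
But (w1) is also a unit clause — contradiction.
That branch fails; take w2 = 1 instead.
(w1) alone gives w1 = 1.
But (w1') is also a unit clause — contradiction.
Either choice for w2 ends in contradiction.
That branch fails; take w3 = 0 instead.
(w1) alone gives w1 = 1.
(w2) alone gives w2 = 1.
But (w2') is also a unit clause — contradiction.
Either choice for w3 ends in contradiction.
Either choice for w5 ends in contradiction.
No assignment satisfies every clause.

No, unsatisfiable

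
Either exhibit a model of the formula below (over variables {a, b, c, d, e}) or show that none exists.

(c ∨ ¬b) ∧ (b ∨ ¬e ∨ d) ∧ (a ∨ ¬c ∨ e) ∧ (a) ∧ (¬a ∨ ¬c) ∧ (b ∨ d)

(a) alone gives a = True.
(¬c) alone gives c = False.
(¬b) alone gives b = False.
(d) alone gives d = True.
All clauses hold; e can take either value.

a=True, b=False, c=False, d=True, e=False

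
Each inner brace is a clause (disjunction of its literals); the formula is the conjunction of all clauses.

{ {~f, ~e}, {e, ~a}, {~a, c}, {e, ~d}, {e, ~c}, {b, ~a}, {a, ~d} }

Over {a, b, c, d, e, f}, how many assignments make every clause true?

10

There are 2^6 = 64 truth assignments over (a, b, c, d, e, f).
Split on a. With a = 1, the clauses containing a are satisfied and ~a drops from the rest; 2 of the 2^5 = 32 assignments to the other variables satisfy what remains.
With a = 0, by the same count on the reduced clause set, 8 assignments work.
(One model: a=F, b=F, c=F, d=F, e=F, f=F.)
Total: 2 + 8 = 10.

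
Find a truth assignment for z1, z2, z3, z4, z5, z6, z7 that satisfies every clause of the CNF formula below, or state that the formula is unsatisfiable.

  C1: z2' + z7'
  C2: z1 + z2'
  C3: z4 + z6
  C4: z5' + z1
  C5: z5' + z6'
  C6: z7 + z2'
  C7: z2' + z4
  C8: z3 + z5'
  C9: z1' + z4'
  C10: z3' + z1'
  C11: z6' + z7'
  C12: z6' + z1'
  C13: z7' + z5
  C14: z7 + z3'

z1=0,  z2=0,  z3=0,  z4=1,  z5=0,  z6=1,  z7=0

Branch on z2: set z2 = 0.
Branch on z4: set z4 = 1.
(z1') alone gives z1 = 0.
(z5') alone gives z5 = 0.
(z7') alone gives z7 = 0.
(z3') alone gives z3 = 0.
All clauses hold; z6 can take either value.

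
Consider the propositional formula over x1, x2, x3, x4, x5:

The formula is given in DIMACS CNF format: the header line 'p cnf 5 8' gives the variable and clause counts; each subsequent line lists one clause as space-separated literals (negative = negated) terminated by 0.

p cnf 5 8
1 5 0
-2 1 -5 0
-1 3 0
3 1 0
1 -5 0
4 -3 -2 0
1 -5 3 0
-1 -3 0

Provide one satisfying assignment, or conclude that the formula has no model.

Try x1 = True.
Unit clause (x3) forces x3 = True.
But (¬x3) is also a unit clause — contradiction.
So x1 must be the other value — set x1 = False.
Unit clause (x5) forces x5 = True.
But (¬x5) is also a unit clause — contradiction.
Neither x1 = True nor x1 = False works.

UNSATISFIABLE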